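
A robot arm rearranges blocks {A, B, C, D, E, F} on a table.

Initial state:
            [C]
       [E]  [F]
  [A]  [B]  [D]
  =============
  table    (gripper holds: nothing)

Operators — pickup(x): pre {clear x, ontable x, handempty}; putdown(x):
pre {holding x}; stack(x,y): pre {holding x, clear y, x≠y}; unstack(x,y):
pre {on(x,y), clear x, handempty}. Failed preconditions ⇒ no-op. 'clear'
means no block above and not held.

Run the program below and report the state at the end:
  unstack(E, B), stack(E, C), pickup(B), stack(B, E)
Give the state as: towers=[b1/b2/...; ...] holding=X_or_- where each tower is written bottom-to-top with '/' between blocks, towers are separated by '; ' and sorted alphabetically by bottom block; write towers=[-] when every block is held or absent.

step 1 (unstack(E, B)): towers=[A; B; D/F/C] holding=E
step 2 (stack(E, C)): towers=[A; B; D/F/C/E] holding=-
step 3 (pickup(B)): towers=[A; D/F/C/E] holding=B
step 4 (stack(B, E)): towers=[A; D/F/C/E/B] holding=-

towers=[A; D/F/C/E/B] holding=-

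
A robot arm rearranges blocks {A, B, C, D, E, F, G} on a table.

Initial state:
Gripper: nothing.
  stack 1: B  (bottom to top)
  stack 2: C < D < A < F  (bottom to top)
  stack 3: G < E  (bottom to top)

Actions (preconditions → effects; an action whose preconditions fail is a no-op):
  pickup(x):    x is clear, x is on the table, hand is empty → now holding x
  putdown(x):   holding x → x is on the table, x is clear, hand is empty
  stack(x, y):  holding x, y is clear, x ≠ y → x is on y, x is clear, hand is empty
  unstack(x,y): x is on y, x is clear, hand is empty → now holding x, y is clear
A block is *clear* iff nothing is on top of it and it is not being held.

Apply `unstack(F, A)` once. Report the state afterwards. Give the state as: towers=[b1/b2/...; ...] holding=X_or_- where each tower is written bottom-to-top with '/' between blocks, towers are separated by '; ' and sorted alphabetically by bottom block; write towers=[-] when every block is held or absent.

before: towers=[B; C/D/A/F; G/E] holding=-
pre[unstack(F, A)]: on(F,A) ok, clear(F) ok, handempty ok
all met → apply unstack(F, A)
after:  towers=[B; C/D/A; G/E] holding=F

towers=[B; C/D/A; G/E] holding=F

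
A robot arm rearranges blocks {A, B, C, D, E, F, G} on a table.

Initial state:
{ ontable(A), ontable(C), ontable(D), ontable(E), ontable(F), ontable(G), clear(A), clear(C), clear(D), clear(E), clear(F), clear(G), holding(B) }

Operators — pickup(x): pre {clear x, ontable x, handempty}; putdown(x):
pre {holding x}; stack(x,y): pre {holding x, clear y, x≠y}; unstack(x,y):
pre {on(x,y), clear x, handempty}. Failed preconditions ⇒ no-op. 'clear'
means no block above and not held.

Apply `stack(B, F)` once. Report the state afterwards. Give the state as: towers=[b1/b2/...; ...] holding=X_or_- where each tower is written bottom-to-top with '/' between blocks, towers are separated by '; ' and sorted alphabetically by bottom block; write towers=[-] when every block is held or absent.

before: towers=[A; C; D; E; F; G] holding=B
pre[stack(B, F)]: holding(B) ok, clear(F) ok, B≠F ok
all met → apply stack(B, F)
after:  towers=[A; C; D; E; F/B; G] holding=-

towers=[A; C; D; E; F/B; G] holding=-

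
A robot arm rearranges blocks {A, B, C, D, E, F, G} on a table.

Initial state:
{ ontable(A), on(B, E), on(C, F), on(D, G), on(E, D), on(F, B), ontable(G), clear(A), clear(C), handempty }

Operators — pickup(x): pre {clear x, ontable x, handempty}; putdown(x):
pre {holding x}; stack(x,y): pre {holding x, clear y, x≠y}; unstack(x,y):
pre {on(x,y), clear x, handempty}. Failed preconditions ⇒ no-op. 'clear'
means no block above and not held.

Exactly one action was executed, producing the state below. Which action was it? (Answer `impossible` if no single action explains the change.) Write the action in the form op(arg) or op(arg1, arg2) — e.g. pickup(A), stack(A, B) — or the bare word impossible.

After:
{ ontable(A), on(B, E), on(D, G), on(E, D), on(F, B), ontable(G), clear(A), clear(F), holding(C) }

target: towers=[A; G/D/E/B/F] holding=C
         pickup(A) → towers=[G/D/E/B/F/C] holding=A
     unstack(C, F) → towers=[A; G/D/E/B/F] holding=C  ← match

unstack(C, F)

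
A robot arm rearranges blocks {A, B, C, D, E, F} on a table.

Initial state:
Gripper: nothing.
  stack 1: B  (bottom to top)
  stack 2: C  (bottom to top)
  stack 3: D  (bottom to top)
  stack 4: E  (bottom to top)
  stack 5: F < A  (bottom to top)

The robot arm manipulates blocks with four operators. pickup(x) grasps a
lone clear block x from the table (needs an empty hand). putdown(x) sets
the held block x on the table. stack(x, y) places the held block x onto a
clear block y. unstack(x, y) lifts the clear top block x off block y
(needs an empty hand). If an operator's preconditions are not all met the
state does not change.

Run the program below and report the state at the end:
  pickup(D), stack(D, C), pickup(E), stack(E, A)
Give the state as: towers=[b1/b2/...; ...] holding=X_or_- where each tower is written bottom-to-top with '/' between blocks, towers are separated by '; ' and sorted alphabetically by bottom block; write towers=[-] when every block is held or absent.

step 1 (pickup(D)): towers=[B; C; E; F/A] holding=D
step 2 (stack(D, C)): towers=[B; C/D; E; F/A] holding=-
step 3 (pickup(E)): towers=[B; C/D; F/A] holding=E
step 4 (stack(E, A)): towers=[B; C/D; F/A/E] holding=-

towers=[B; C/D; F/A/E] holding=-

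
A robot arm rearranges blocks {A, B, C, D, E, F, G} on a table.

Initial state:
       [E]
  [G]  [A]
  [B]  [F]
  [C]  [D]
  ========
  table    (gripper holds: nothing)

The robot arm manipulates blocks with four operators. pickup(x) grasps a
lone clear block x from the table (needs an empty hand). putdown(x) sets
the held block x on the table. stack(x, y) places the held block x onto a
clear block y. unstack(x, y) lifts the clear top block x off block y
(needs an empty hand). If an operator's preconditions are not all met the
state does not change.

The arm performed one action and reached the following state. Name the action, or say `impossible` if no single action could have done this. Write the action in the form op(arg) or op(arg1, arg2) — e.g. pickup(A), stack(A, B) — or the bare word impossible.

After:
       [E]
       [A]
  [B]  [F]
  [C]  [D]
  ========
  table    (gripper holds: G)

target: towers=[C/B; D/F/A/E] holding=G
     unstack(G, B) → towers=[C/B; D/F/A/E] holding=G  ← match
     unstack(E, A) → towers=[C/B/G; D/F/A] holding=E

unstack(G, B)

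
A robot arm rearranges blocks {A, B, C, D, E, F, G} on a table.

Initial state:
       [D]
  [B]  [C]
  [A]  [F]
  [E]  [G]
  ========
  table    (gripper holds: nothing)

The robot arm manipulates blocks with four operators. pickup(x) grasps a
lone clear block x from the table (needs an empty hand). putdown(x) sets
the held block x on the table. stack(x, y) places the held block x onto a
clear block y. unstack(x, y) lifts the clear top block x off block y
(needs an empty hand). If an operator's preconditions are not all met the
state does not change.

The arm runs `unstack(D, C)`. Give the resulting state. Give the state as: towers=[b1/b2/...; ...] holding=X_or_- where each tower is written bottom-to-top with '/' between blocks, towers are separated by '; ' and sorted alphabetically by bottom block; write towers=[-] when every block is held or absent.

before: towers=[E/A/B; G/F/C/D] holding=-
pre[unstack(D, C)]: on(D,C) ok, clear(D) ok, handempty ok
all met → apply unstack(D, C)
after:  towers=[E/A/B; G/F/C] holding=D

towers=[E/A/B; G/F/C] holding=D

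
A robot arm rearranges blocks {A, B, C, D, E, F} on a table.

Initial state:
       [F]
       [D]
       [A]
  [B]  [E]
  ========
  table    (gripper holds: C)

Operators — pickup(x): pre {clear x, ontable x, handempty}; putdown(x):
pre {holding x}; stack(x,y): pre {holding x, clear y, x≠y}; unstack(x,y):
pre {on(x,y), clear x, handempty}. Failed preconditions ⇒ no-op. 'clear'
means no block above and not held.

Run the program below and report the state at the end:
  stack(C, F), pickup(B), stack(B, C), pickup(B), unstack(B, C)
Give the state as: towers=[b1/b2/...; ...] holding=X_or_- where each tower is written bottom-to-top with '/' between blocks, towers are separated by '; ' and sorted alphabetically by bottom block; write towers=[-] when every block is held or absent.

towers=[E/A/D/F/C] holding=B

step 1 (stack(C, F)): towers=[B; E/A/D/F/C] holding=-
step 2 (pickup(B)): towers=[E/A/D/F/C] holding=B
step 3 (stack(B, C)): towers=[E/A/D/F/C/B] holding=-
step 4 (pickup(B)) [no-op]: towers=[E/A/D/F/C/B] holding=-
step 5 (unstack(B, C)): towers=[E/A/D/F/C] holding=B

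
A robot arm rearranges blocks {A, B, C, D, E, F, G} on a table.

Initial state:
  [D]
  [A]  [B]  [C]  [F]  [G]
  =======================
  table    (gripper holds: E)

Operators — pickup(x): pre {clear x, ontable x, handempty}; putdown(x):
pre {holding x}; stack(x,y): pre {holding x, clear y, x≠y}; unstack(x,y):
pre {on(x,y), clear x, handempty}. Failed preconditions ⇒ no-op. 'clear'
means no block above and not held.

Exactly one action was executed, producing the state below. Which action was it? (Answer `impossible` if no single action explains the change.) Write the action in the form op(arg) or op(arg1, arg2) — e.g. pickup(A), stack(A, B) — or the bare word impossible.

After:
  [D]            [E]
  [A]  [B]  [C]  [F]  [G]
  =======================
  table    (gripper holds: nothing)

stack(E, F)

target: towers=[A/D; B; C; F/E; G] holding=-
        putdown(E) → towers=[A/D; B; C; E; F; G] holding=-
       stack(E, B) → towers=[A/D; B/E; C; F; G] holding=-
       stack(E, F) → towers=[A/D; B; C; F/E; G] holding=-  ← match
       stack(E, G) → towers=[A/D; B; C; F; G/E] holding=-
       stack(E, D) → towers=[A/D/E; B; C; F; G] holding=-
       stack(E, C) → towers=[A/D; B; C/E; F; G] holding=-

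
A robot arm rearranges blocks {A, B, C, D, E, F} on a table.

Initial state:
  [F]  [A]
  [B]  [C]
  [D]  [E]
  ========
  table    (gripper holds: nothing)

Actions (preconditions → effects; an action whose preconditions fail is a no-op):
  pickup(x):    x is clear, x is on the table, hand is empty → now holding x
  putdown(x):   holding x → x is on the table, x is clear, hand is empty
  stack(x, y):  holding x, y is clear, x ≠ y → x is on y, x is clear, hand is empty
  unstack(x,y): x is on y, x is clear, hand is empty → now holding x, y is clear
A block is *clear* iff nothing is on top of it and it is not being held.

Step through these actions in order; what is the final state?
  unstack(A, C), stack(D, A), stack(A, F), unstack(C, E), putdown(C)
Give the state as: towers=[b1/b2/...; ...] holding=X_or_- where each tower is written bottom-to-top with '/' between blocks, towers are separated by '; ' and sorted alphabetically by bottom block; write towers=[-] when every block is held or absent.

towers=[C; D/B/F/A; E] holding=-

step 1 (unstack(A, C)): towers=[D/B/F; E/C] holding=A
step 2 (stack(D, A)) [no-op]: towers=[D/B/F; E/C] holding=A
step 3 (stack(A, F)): towers=[D/B/F/A; E/C] holding=-
step 4 (unstack(C, E)): towers=[D/B/F/A; E] holding=C
step 5 (putdown(C)): towers=[C; D/B/F/A; E] holding=-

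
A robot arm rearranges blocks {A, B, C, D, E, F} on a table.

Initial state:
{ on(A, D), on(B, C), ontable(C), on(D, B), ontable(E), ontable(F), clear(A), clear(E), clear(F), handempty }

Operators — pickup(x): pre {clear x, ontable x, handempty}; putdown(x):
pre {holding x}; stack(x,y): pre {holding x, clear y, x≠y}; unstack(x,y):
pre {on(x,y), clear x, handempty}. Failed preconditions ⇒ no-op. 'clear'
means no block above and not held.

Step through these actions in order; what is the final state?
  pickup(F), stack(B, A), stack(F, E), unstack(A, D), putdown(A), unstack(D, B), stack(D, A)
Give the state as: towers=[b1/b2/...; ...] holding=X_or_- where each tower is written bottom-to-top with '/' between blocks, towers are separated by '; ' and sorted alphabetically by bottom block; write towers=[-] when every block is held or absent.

step 1 (pickup(F)): towers=[C/B/D/A; E] holding=F
step 2 (stack(B, A)) [no-op]: towers=[C/B/D/A; E] holding=F
step 3 (stack(F, E)): towers=[C/B/D/A; E/F] holding=-
step 4 (unstack(A, D)): towers=[C/B/D; E/F] holding=A
step 5 (putdown(A)): towers=[A; C/B/D; E/F] holding=-
step 6 (unstack(D, B)): towers=[A; C/B; E/F] holding=D
step 7 (stack(D, A)): towers=[A/D; C/B; E/F] holding=-

towers=[A/D; C/B; E/F] holding=-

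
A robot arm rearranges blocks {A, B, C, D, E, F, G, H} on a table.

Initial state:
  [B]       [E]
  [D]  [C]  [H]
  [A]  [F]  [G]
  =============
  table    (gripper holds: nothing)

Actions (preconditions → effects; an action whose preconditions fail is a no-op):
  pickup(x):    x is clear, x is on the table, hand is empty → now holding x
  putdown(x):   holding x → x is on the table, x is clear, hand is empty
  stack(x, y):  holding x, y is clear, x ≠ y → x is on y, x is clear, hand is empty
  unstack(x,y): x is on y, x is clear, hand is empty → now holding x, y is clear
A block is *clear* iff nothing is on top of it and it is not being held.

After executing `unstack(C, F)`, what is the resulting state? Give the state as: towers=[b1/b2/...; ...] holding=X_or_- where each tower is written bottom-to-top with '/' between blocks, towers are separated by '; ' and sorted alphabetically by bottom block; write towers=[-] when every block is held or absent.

before: towers=[A/D/B; F/C; G/H/E] holding=-
pre[unstack(C, F)]: on(C,F) ✓, clear(C) ✓, handempty ✓
all met → apply unstack(C, F)
after:  towers=[A/D/B; F; G/H/E] holding=C

towers=[A/D/B; F; G/H/E] holding=C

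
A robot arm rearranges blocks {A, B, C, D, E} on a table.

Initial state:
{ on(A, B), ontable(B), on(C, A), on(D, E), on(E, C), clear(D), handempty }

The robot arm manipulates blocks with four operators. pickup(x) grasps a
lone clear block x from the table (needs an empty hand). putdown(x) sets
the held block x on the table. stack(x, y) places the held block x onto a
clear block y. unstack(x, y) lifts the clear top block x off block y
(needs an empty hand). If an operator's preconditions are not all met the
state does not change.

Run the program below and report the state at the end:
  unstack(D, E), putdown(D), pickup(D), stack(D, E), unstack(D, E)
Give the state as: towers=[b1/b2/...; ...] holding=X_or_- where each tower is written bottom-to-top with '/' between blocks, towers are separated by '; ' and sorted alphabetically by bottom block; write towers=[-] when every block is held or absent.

towers=[B/A/C/E] holding=D

step 1 (unstack(D, E)): towers=[B/A/C/E] holding=D
step 2 (putdown(D)): towers=[B/A/C/E; D] holding=-
step 3 (pickup(D)): towers=[B/A/C/E] holding=D
step 4 (stack(D, E)): towers=[B/A/C/E/D] holding=-
step 5 (unstack(D, E)): towers=[B/A/C/E] holding=D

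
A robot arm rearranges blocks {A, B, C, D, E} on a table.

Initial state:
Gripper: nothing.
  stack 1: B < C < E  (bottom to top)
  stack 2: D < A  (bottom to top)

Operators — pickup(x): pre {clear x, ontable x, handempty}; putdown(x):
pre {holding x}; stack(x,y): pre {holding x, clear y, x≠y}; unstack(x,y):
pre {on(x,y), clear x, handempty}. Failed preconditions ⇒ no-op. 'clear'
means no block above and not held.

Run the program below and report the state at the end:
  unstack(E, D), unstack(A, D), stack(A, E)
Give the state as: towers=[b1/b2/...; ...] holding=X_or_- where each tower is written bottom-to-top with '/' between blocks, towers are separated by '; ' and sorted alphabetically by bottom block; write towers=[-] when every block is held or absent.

towers=[B/C/E/A; D] holding=-

step 1 (unstack(E, D)) [no-op]: towers=[B/C/E; D/A] holding=-
step 2 (unstack(A, D)): towers=[B/C/E; D] holding=A
step 3 (stack(A, E)): towers=[B/C/E/A; D] holding=-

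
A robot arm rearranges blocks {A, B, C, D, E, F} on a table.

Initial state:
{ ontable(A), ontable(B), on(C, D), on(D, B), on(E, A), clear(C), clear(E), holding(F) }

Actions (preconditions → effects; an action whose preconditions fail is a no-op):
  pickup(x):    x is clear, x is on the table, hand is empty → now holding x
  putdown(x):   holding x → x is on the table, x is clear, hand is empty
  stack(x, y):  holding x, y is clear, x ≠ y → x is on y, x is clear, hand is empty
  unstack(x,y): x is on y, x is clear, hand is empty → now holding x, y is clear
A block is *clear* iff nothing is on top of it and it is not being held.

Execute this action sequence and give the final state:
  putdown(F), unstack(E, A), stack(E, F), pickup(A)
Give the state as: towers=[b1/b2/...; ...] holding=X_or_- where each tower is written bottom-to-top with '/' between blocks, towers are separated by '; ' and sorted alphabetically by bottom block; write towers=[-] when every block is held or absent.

step 1 (putdown(F)): towers=[A/E; B/D/C; F] holding=-
step 2 (unstack(E, A)): towers=[A; B/D/C; F] holding=E
step 3 (stack(E, F)): towers=[A; B/D/C; F/E] holding=-
step 4 (pickup(A)): towers=[B/D/C; F/E] holding=A

towers=[B/D/C; F/E] holding=A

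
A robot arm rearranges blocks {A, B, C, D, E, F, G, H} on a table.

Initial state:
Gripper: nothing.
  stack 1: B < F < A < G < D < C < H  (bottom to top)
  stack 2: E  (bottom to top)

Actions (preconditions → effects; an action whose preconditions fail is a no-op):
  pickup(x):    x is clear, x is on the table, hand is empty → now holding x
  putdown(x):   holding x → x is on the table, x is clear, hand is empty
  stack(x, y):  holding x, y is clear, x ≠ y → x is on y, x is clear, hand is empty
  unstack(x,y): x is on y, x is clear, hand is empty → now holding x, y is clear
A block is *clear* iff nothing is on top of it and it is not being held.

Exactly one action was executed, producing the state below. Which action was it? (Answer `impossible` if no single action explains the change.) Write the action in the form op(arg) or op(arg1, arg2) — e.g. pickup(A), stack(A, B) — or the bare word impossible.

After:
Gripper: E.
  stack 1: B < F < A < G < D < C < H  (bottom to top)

pickup(E)

target: towers=[B/F/A/G/D/C/H] holding=E
         pickup(E) → towers=[B/F/A/G/D/C/H] holding=E  ← match
     unstack(H, C) → towers=[B/F/A/G/D/C; E] holding=H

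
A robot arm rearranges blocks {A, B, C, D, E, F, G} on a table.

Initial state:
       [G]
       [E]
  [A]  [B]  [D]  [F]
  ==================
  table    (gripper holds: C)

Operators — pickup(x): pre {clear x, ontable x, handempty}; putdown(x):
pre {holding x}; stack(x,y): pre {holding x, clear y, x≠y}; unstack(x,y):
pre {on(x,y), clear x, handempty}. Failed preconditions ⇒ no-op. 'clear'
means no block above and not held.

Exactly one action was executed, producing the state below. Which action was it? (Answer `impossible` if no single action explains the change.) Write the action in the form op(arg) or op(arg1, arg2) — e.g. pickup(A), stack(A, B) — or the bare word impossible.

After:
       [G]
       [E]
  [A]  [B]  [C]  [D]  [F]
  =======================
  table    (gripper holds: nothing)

target: towers=[A; B/E/G; C; D; F] holding=-
        putdown(C) → towers=[A; B/E/G; C; D; F] holding=-  ← match
       stack(C, F) → towers=[A; B/E/G; D; F/C] holding=-
       stack(C, G) → towers=[A; B/E/G/C; D; F] holding=-
       stack(C, D) → towers=[A; B/E/G; D/C; F] holding=-
       stack(C, A) → towers=[A/C; B/E/G; D; F] holding=-

putdown(C)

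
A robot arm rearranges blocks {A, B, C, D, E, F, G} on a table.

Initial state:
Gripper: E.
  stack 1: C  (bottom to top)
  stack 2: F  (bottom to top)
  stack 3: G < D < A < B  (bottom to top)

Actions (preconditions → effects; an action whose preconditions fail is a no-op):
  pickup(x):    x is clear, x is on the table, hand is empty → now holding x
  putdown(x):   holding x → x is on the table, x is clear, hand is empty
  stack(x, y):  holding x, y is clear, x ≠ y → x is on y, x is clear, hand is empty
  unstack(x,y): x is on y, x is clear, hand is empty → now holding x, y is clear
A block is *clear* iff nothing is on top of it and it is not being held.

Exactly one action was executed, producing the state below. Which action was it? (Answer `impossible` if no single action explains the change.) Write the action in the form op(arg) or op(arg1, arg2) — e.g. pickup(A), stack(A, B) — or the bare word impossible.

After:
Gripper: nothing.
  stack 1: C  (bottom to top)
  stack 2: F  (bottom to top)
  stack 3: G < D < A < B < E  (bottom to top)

target: towers=[C; F; G/D/A/B/E] holding=-
        putdown(E) → towers=[C; E; F; G/D/A/B] holding=-
       stack(E, B) → towers=[C; F; G/D/A/B/E] holding=-  ← match
       stack(E, F) → towers=[C; F/E; G/D/A/B] holding=-
       stack(E, C) → towers=[C/E; F; G/D/A/B] holding=-

stack(E, B)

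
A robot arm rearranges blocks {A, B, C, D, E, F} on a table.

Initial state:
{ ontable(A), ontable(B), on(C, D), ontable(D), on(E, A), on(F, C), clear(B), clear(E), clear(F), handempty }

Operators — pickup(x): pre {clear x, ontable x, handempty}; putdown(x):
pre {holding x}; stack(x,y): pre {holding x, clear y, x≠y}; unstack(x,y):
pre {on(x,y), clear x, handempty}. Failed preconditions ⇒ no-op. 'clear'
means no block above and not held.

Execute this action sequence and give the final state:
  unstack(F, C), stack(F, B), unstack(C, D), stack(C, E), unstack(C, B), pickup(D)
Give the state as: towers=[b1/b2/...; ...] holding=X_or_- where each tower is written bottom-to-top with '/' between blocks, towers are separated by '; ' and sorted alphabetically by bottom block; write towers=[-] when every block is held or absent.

towers=[A/E/C; B/F] holding=D

step 1 (unstack(F, C)): towers=[A/E; B; D/C] holding=F
step 2 (stack(F, B)): towers=[A/E; B/F; D/C] holding=-
step 3 (unstack(C, D)): towers=[A/E; B/F; D] holding=C
step 4 (stack(C, E)): towers=[A/E/C; B/F; D] holding=-
step 5 (unstack(C, B)) [no-op]: towers=[A/E/C; B/F; D] holding=-
step 6 (pickup(D)): towers=[A/E/C; B/F] holding=D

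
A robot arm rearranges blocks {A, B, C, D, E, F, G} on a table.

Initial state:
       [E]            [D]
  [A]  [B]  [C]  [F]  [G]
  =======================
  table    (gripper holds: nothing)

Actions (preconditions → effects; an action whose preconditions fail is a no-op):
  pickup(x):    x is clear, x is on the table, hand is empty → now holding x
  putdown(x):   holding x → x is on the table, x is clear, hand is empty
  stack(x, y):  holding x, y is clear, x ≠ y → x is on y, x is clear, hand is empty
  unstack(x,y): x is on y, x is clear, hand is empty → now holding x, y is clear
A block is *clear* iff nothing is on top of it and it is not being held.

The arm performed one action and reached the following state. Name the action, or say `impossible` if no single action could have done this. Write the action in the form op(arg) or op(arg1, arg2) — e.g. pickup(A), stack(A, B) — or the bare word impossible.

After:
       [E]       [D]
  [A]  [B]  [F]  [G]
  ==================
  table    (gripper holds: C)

pickup(C)

target: towers=[A; B/E; F; G/D] holding=C
         pickup(F) → towers=[A; B/E; C; G/D] holding=F
     unstack(D, G) → towers=[A; B/E; C; F; G] holding=D
         pickup(A) → towers=[B/E; C; F; G/D] holding=A
     unstack(E, B) → towers=[A; B; C; F; G/D] holding=E
         pickup(C) → towers=[A; B/E; F; G/D] holding=C  ← match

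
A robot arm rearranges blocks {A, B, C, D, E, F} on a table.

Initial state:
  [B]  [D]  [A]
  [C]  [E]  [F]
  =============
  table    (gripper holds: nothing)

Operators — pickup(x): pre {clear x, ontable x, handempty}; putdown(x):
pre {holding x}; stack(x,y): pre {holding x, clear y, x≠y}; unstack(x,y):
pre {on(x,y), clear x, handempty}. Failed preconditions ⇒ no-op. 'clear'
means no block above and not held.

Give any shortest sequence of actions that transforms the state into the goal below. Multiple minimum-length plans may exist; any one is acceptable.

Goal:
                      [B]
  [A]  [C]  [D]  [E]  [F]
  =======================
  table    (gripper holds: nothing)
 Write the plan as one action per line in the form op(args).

unstack(D, E)
putdown(D)
unstack(A, F)
putdown(A)
unstack(B, C)
stack(B, F)

step 1 (unstack(D, E)): towers=[C/B; E; F/A] holding=D
step 2 (putdown(D)): towers=[C/B; D; E; F/A] holding=-
step 3 (unstack(A, F)): towers=[C/B; D; E; F] holding=A
step 4 (putdown(A)): towers=[A; C/B; D; E; F] holding=-
step 5 (unstack(B, C)): towers=[A; C; D; E; F] holding=B
step 6 (stack(B, F)): towers=[A; C; D; E; F/B] holding=-
goal check: towers=[A; C; D; E; F/B] holding=- — reached (length 6, optimal by BFS)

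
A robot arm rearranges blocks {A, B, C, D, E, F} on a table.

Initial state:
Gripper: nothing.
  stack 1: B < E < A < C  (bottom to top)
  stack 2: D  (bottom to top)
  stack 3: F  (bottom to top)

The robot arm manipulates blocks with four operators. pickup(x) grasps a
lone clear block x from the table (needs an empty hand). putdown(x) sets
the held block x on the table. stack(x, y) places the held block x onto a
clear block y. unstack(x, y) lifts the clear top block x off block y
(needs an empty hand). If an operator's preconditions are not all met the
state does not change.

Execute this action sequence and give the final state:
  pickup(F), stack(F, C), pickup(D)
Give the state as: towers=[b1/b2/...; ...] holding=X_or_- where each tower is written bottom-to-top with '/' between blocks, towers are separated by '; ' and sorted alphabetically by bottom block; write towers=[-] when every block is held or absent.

step 1 (pickup(F)): towers=[B/E/A/C; D] holding=F
step 2 (stack(F, C)): towers=[B/E/A/C/F; D] holding=-
step 3 (pickup(D)): towers=[B/E/A/C/F] holding=D

towers=[B/E/A/C/F] holding=D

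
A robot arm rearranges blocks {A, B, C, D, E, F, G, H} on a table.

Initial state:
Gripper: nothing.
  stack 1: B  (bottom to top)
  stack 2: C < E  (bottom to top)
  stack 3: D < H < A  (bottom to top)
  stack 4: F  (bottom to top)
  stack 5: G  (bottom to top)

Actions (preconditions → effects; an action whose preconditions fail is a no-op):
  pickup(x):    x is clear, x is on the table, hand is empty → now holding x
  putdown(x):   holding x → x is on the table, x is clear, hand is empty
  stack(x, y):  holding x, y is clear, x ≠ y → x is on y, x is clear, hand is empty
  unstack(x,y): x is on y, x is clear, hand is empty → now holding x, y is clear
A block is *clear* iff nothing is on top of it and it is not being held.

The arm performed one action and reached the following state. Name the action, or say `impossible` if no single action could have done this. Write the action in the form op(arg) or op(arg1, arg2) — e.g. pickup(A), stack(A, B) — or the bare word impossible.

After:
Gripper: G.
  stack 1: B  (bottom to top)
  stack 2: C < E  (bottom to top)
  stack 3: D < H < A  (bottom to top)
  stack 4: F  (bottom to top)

pickup(G)

target: towers=[B; C/E; D/H/A; F] holding=G
         pickup(G) → towers=[B; C/E; D/H/A; F] holding=G  ← match
     unstack(A, H) → towers=[B; C/E; D/H; F; G] holding=A
     unstack(E, C) → towers=[B; C; D/H/A; F; G] holding=E
         pickup(B) → towers=[C/E; D/H/A; F; G] holding=B
         pickup(F) → towers=[B; C/E; D/H/A; G] holding=F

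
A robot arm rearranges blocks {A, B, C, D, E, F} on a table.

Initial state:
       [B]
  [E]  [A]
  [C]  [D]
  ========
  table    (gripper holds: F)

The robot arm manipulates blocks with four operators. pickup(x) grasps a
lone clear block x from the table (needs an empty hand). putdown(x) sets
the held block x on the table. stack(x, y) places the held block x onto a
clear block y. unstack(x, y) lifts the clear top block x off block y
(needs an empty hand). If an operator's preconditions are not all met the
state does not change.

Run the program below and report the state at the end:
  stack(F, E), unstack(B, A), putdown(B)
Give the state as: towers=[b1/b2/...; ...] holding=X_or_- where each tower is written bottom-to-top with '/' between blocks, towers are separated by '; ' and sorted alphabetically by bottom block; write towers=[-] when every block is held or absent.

towers=[B; C/E/F; D/A] holding=-

step 1 (stack(F, E)): towers=[C/E/F; D/A/B] holding=-
step 2 (unstack(B, A)): towers=[C/E/F; D/A] holding=B
step 3 (putdown(B)): towers=[B; C/E/F; D/A] holding=-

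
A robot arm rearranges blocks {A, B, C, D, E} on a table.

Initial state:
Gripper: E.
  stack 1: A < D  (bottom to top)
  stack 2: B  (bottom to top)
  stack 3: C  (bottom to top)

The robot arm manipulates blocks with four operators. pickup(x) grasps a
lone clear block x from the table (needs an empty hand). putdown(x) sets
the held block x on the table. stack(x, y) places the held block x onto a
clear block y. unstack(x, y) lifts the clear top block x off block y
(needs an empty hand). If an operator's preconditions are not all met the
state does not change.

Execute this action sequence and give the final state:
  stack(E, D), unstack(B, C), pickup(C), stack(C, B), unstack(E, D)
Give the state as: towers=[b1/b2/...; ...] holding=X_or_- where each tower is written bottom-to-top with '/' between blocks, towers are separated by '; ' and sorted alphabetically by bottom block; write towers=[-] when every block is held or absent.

step 1 (stack(E, D)): towers=[A/D/E; B; C] holding=-
step 2 (unstack(B, C)) [no-op]: towers=[A/D/E; B; C] holding=-
step 3 (pickup(C)): towers=[A/D/E; B] holding=C
step 4 (stack(C, B)): towers=[A/D/E; B/C] holding=-
step 5 (unstack(E, D)): towers=[A/D; B/C] holding=E

towers=[A/D; B/C] holding=E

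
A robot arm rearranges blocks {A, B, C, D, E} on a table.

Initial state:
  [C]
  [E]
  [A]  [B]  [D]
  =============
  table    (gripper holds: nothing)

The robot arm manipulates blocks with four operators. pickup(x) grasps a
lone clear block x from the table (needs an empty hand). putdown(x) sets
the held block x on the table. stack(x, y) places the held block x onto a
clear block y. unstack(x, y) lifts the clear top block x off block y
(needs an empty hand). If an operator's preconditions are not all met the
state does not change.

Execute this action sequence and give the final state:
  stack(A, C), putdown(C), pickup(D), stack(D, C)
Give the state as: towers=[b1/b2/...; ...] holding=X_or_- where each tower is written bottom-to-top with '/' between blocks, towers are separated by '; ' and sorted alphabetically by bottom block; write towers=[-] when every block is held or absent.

step 1 (stack(A, C)) [no-op]: towers=[A/E/C; B; D] holding=-
step 2 (putdown(C)) [no-op]: towers=[A/E/C; B; D] holding=-
step 3 (pickup(D)): towers=[A/E/C; B] holding=D
step 4 (stack(D, C)): towers=[A/E/C/D; B] holding=-

towers=[A/E/C/D; B] holding=-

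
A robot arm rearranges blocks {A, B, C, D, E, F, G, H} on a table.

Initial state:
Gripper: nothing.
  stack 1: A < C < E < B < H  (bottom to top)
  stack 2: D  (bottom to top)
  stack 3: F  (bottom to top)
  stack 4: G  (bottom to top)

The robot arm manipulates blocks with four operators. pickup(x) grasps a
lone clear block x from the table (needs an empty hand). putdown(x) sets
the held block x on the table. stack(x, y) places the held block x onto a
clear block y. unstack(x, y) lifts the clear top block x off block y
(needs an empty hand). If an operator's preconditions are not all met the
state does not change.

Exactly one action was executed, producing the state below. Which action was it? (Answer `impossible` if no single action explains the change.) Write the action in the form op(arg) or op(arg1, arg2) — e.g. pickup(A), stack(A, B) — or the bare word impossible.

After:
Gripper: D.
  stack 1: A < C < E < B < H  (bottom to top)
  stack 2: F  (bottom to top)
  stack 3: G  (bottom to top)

target: towers=[A/C/E/B/H; F; G] holding=D
         pickup(G) → towers=[A/C/E/B/H; D; F] holding=G
     unstack(H, B) → towers=[A/C/E/B; D; F; G] holding=H
         pickup(F) → towers=[A/C/E/B/H; D; G] holding=F
         pickup(D) → towers=[A/C/E/B/H; F; G] holding=D  ← match

pickup(D)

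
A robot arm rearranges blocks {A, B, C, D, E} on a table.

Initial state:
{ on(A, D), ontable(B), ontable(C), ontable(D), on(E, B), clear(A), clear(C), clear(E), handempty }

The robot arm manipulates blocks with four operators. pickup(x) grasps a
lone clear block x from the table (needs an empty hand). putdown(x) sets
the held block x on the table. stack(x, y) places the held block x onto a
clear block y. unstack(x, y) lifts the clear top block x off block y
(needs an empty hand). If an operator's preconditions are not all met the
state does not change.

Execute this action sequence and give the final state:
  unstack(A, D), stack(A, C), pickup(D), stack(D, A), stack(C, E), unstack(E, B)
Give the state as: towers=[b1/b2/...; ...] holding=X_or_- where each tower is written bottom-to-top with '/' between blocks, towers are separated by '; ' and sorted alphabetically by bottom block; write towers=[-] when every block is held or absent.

step 1 (unstack(A, D)): towers=[B/E; C; D] holding=A
step 2 (stack(A, C)): towers=[B/E; C/A; D] holding=-
step 3 (pickup(D)): towers=[B/E; C/A] holding=D
step 4 (stack(D, A)): towers=[B/E; C/A/D] holding=-
step 5 (stack(C, E)) [no-op]: towers=[B/E; C/A/D] holding=-
step 6 (unstack(E, B)): towers=[B; C/A/D] holding=E

towers=[B; C/A/D] holding=E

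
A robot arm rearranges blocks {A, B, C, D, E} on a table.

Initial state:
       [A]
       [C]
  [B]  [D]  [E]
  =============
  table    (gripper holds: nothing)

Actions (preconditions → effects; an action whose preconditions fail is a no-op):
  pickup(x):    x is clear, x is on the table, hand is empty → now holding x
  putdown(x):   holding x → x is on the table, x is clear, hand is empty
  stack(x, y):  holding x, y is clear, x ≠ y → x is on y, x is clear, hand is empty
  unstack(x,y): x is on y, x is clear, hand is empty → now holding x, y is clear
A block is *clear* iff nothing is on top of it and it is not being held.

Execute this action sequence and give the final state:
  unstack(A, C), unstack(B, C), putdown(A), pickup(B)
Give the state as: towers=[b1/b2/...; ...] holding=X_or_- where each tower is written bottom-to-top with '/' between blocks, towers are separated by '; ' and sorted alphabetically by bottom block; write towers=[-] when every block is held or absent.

step 1 (unstack(A, C)): towers=[B; D/C; E] holding=A
step 2 (unstack(B, C)) [no-op]: towers=[B; D/C; E] holding=A
step 3 (putdown(A)): towers=[A; B; D/C; E] holding=-
step 4 (pickup(B)): towers=[A; D/C; E] holding=B

towers=[A; D/C; E] holding=B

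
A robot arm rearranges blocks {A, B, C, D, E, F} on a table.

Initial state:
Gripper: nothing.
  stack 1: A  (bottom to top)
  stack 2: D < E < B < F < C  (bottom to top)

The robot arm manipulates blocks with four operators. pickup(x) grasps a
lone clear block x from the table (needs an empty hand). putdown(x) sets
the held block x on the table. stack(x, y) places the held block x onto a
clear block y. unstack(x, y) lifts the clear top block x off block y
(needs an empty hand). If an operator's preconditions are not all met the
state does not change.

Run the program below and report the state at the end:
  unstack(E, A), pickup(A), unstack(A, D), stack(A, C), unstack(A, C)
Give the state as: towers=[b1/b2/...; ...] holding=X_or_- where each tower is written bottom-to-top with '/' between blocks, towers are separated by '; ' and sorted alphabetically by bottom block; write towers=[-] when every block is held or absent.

step 1 (unstack(E, A)) [no-op]: towers=[A; D/E/B/F/C] holding=-
step 2 (pickup(A)): towers=[D/E/B/F/C] holding=A
step 3 (unstack(A, D)) [no-op]: towers=[D/E/B/F/C] holding=A
step 4 (stack(A, C)): towers=[D/E/B/F/C/A] holding=-
step 5 (unstack(A, C)): towers=[D/E/B/F/C] holding=A

towers=[D/E/B/F/C] holding=A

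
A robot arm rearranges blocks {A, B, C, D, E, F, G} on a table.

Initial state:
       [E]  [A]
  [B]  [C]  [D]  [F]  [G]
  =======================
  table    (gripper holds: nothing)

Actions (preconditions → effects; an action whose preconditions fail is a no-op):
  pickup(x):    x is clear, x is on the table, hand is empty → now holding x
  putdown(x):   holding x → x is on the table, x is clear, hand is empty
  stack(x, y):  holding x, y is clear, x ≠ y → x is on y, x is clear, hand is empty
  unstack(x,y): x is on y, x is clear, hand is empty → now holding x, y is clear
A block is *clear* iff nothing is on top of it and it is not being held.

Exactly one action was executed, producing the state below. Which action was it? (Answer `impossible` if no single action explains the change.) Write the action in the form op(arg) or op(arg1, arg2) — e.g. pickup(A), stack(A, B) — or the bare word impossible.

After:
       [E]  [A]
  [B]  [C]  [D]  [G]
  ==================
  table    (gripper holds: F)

pickup(F)

target: towers=[B; C/E; D/A; G] holding=F
         pickup(B) → towers=[C/E; D/A; F; G] holding=B
         pickup(F) → towers=[B; C/E; D/A; G] holding=F  ← match
         pickup(G) → towers=[B; C/E; D/A; F] holding=G
     unstack(A, D) → towers=[B; C/E; D; F; G] holding=A
     unstack(E, C) → towers=[B; C; D/A; F; G] holding=E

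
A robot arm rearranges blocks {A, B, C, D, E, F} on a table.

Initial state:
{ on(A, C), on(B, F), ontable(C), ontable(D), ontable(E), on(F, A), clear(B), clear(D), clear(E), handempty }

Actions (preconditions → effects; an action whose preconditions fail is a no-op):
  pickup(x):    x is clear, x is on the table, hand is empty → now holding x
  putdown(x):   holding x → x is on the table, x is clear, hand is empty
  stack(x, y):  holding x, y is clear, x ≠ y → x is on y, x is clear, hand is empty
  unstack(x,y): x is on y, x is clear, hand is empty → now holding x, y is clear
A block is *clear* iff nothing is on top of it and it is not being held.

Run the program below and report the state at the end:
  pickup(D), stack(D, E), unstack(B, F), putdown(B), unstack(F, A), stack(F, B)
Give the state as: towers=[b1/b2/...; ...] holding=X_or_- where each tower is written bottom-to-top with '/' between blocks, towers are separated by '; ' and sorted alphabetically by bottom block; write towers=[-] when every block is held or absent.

step 1 (pickup(D)): towers=[C/A/F/B; E] holding=D
step 2 (stack(D, E)): towers=[C/A/F/B; E/D] holding=-
step 3 (unstack(B, F)): towers=[C/A/F; E/D] holding=B
step 4 (putdown(B)): towers=[B; C/A/F; E/D] holding=-
step 5 (unstack(F, A)): towers=[B; C/A; E/D] holding=F
step 6 (stack(F, B)): towers=[B/F; C/A; E/D] holding=-

towers=[B/F; C/A; E/D] holding=-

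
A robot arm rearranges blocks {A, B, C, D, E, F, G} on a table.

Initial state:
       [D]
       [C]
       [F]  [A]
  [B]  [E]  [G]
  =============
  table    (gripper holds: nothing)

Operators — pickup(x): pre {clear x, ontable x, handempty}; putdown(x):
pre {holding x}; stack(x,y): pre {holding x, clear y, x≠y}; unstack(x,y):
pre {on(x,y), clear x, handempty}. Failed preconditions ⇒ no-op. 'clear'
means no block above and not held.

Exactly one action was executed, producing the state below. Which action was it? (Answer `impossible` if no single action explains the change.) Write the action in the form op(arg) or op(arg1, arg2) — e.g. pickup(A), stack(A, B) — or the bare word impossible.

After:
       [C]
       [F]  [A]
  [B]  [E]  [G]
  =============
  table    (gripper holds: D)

target: towers=[B; E/F/C; G/A] holding=D
         pickup(B) → towers=[E/F/C/D; G/A] holding=B
     unstack(D, C) → towers=[B; E/F/C; G/A] holding=D  ← match
     unstack(A, G) → towers=[B; E/F/C/D; G] holding=A

unstack(D, C)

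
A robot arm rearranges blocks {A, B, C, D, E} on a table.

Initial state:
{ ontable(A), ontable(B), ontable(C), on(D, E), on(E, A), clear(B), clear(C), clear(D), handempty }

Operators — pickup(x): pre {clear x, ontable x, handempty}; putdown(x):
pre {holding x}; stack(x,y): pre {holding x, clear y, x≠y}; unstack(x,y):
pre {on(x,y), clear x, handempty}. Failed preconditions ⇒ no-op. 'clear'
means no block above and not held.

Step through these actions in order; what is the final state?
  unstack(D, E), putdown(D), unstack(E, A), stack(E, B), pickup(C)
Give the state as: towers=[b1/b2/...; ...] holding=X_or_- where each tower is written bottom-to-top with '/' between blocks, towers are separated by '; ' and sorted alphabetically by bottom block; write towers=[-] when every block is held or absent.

step 1 (unstack(D, E)): towers=[A/E; B; C] holding=D
step 2 (putdown(D)): towers=[A/E; B; C; D] holding=-
step 3 (unstack(E, A)): towers=[A; B; C; D] holding=E
step 4 (stack(E, B)): towers=[A; B/E; C; D] holding=-
step 5 (pickup(C)): towers=[A; B/E; D] holding=C

towers=[A; B/E; D] holding=C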